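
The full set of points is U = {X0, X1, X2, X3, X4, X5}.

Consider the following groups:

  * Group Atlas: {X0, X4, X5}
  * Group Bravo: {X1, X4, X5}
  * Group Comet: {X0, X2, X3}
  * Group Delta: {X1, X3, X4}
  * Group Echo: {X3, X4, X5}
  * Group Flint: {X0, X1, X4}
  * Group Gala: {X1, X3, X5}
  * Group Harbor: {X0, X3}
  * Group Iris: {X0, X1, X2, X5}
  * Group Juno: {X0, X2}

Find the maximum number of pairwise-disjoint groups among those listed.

Bravo, Comet are pairwise disjoint (Bravo={X1,X4,X5}; Comet={X0,X2,X3}).
Every remaining group overlaps one of these, and no 3 of the listed groups are pairwise disjoint, so 2 is the maximum.

2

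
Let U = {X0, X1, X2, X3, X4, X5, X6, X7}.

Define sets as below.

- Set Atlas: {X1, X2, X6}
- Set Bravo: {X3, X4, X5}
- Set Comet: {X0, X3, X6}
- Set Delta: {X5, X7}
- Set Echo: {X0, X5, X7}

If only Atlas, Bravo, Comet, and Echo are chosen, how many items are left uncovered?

Union of Atlas, Bravo, Comet, Echo = {X0, X1, X2, X3, X4, X5, X6, X7} — that's every item, so 0 are uncovered.

0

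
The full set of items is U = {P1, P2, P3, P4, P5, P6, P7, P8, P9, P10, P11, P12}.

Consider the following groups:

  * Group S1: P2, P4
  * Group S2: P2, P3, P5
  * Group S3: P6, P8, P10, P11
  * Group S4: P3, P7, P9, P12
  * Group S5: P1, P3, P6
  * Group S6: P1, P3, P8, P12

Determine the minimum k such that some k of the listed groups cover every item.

5

S1, S2, S3, S4, and S6 cover everything between them: the union {P1, P2, P3, P4, P5, P6, P7, P8, P9, P10, P11, P12} is all of U.
No 4 of the 6 groups cover everything (all 15 combinations miss at least one item), so 5 is optimal.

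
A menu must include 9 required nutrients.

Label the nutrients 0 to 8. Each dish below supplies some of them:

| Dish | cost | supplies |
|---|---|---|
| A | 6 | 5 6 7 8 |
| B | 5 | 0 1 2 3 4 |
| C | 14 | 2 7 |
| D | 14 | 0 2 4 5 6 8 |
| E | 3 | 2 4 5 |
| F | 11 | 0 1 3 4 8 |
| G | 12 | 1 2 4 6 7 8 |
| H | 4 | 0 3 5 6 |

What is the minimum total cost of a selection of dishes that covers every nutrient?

11

A, B together cover every nutrient (A ∪ B = {0, 1, 2, 3, 4, 5, 6, 7, 8}); total cost 6 + 5 = 11.
No covering selection has total cost below 11.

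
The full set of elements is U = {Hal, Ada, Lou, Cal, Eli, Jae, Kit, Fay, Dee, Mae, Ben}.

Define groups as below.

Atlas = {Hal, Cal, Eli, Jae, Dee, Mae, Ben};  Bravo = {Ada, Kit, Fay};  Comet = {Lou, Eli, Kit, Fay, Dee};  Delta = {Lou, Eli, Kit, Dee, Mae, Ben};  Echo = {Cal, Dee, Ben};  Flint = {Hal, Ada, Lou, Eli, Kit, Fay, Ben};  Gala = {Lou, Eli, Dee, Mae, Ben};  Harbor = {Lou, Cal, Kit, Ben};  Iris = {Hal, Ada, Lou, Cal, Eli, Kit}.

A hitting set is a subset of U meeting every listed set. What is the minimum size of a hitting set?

2

H = {Kit, Dee} meets every group (each contains at least one member of H), and |H| = 2.
The groups Atlas, Bravo are pairwise disjoint, so any hitting set needs a separate element for each — at least 2. Hence 2 is optimal.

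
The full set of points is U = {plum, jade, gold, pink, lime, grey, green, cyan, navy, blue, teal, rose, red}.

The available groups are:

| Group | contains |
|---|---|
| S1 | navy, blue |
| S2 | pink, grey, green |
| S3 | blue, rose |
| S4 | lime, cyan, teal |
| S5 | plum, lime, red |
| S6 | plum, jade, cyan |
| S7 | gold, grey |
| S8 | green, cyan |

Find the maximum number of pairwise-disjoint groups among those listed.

S1, S5, S7, S8 are pairwise disjoint (S1={navy,blue}; S5={plum,lime,red}; S7={gold,grey}; S8={green,cyan}).
Every remaining group overlaps one of these, and no 5 of the listed groups are pairwise disjoint, so 4 is the maximum.

4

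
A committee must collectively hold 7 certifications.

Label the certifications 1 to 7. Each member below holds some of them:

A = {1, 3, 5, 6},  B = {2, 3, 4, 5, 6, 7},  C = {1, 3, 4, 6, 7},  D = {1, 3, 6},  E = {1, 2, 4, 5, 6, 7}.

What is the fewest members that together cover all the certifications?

B and E together: B ∪ E = {1, 2, 3, 4, 5, 6, 7} — every certification is covered.
No single member has all 7 certifications (the largest, B, has 6), so 2 is optimal.

2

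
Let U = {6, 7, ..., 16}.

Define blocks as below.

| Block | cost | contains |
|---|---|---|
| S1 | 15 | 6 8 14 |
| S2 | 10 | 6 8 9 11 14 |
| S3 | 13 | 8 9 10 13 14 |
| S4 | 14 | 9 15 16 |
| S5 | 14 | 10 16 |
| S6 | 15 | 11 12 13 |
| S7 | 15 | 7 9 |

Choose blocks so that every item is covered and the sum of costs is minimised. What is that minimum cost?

S2, S3, S4, S6, S7 together cover every item (S2 ∪ S3 ∪ S4 ∪ S6 ∪ S7 = {6, 7, 8, 9, 10, 11, 12, 13, 14, 15, 16}); total cost 10 + 13 + 14 + 15 + 15 = 67.
No covering selection has total cost below 67.

67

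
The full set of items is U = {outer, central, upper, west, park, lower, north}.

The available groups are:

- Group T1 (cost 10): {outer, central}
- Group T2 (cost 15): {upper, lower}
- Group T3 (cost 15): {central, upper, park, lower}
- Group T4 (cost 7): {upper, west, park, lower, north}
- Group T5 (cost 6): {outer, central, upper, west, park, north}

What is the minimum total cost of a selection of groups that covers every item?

T4, T5 together cover every item (T4 ∪ T5 = {outer, central, upper, west, park, lower, north}); total cost 7 + 6 = 13.
No covering selection has total cost below 13.

13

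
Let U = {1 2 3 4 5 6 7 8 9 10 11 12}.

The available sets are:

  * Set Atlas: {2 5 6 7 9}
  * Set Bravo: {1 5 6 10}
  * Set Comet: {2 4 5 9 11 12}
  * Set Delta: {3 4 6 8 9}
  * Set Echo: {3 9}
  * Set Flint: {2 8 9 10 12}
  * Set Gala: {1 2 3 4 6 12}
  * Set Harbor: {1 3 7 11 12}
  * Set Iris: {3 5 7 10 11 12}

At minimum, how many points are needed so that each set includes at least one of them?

3

H = {3, 6, 12} meets every set (each contains at least one member of H), and |H| = 3.
No choice of 2 points meets every set, so 3 is the minimum.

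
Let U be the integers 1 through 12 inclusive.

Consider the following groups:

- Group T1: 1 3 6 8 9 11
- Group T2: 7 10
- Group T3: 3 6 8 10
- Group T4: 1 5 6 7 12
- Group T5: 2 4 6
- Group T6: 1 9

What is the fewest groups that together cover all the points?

T1, T2, T4, and T5 cover everything between them: the union {1, 2, 3, 4, 5, 6, 7, 8, 9, 10, 11, 12} is all of U.
No 3 of the 6 groups cover everything (all 20 combinations miss at least one point), so 4 is optimal.

4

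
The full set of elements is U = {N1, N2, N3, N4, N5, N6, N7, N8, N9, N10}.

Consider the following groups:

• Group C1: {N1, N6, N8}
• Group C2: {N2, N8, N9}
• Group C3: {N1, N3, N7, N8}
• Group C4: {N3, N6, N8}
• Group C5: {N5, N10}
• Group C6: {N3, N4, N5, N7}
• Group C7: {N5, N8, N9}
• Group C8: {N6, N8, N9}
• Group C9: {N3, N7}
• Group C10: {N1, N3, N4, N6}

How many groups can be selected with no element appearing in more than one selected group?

3

C5, C8, C9 are pairwise disjoint (C5={N5,N10}; C8={N6,N8,N9}; C9={N3,N7}).
Every remaining group overlaps one of these, and no 4 of the listed groups are pairwise disjoint, so 3 is the maximum.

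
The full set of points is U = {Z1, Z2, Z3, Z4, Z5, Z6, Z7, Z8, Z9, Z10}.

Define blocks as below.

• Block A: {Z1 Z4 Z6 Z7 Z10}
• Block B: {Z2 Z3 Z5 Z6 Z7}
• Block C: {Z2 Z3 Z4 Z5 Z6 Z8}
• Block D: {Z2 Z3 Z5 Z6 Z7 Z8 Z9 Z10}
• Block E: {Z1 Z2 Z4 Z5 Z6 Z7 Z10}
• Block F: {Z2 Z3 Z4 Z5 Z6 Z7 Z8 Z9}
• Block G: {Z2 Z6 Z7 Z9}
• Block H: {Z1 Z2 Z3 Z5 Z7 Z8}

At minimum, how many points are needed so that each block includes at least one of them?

T = {Z1, Z6} meets every block (each contains at least one member of T), and |T| = 2.
No single point lies in every block, so at least 2 are needed and 2 is optimal.

2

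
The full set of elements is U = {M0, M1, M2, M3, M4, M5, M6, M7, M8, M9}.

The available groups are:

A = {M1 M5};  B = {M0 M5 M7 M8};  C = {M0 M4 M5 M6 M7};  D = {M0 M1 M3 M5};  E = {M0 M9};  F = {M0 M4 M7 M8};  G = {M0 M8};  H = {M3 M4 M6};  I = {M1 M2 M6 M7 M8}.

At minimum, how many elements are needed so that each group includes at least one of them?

T = {M0, M1, M3} meets every group (each contains at least one member of T), and |T| = 3.
The groups A, G, H are pairwise disjoint, so any hitting set needs a separate element for each — at least 3. Hence 3 is optimal.

3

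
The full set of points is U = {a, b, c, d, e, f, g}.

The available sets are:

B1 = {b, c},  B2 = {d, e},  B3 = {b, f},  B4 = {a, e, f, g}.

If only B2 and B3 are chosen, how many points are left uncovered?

Union of B2, B3 = {b, d, e, f}.
Not covered: a, c, g — 3 points.

3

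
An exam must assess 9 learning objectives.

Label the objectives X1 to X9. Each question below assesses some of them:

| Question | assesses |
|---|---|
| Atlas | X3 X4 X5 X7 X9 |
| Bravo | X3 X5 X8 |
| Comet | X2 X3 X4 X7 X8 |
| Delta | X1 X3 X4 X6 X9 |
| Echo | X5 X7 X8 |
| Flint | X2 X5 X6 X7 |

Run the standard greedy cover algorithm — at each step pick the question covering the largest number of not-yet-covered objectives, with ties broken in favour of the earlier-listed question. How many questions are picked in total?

3

Greedy: pick Atlas (covers 5 new) → pick Comet (covers 2 new) → pick Delta (covers 2 new). Total picks: 3.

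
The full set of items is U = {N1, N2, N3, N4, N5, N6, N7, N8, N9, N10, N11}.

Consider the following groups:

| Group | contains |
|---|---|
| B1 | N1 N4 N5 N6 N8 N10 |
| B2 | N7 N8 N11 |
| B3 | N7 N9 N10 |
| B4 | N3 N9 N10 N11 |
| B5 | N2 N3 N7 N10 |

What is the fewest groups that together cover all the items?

3

Take {B1, B4, B5}. Their union is {N1, N2, N3, N4, N5, N6, N7, N8, N9, N10, N11}, which is all 11 items.
Only B1 contains N1, so B1 is forced; the remaining 5 items need at least 2 more groups (each remaining group adds at most 3) — so at least 3 groups are needed, and 3 is optimal.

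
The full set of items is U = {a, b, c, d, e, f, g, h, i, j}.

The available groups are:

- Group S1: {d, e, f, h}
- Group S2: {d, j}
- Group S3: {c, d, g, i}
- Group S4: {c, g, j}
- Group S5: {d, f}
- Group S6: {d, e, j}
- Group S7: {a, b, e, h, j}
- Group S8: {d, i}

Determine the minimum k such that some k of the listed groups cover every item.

Take {S3, S5, S7}. Their union is {a, b, c, d, e, f, g, h, i, j}, which is all 10 items.
Only S7 contains a, so S7 is forced; the remaining 5 items need at least 2 more groups (each remaining group adds at most 4) — so at least 3 groups are needed, and 3 is optimal.

3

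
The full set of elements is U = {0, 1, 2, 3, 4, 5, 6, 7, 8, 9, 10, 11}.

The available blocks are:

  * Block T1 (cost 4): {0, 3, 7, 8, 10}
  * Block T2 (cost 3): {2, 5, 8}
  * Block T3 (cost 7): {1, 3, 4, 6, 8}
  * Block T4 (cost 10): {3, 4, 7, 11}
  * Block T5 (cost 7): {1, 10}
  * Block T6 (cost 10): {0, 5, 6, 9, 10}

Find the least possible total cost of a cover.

T2, T3, T4, T6 together cover every element (T2 ∪ T3 ∪ T4 ∪ T6 = {0, 1, 2, 3, 4, 5, 6, 7, 8, 9, 10, 11}); total cost 3 + 7 + 10 + 10 = 30.
The greedy pick T1, T2, T3, T4, T6 costs 34; no covering selection beats 30.

30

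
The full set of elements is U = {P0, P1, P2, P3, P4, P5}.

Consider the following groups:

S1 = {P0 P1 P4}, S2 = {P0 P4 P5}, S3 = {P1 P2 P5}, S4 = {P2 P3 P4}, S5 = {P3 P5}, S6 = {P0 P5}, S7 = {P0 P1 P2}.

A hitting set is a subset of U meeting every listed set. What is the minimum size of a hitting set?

3

The 3 elements {P0, P2, P5} hit every group.
No choice of 2 elements meets every group, so 3 is the minimum.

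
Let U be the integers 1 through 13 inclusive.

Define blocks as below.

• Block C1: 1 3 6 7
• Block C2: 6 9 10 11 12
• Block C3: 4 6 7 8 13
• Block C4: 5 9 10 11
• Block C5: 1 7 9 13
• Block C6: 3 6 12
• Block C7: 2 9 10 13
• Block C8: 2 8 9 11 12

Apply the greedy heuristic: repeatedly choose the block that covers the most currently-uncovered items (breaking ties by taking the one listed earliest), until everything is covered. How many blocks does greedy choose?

5

Greedy: pick C2 (covers 5 new) → pick C3 (covers 4 new) → pick C1 (covers 2 new) → pick C4 (covers 1 new) → pick C7 (covers 1 new). Total picks: 5.
(The true minimum cover uses only 4 blocks, so greedy is not optimal here.)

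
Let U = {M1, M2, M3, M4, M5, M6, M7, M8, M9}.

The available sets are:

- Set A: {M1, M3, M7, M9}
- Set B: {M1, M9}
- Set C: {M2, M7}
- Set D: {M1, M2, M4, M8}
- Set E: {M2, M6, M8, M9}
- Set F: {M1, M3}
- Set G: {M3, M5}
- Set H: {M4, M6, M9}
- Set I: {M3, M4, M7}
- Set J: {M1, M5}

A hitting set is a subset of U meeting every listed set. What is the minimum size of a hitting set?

T = {M1, M5, M7, M9} meets every set (each contains at least one member of T), and |T| = 4.
No choice of 3 items meets every set, so 4 is the minimum.

4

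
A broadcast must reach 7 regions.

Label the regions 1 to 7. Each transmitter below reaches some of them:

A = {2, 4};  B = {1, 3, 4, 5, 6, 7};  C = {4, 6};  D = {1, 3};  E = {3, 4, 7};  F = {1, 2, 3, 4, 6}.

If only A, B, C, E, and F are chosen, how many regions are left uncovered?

0

Union of A, B, C, E, F = {1, 2, 3, 4, 5, 6, 7} — that's every region, so 0 are uncovered.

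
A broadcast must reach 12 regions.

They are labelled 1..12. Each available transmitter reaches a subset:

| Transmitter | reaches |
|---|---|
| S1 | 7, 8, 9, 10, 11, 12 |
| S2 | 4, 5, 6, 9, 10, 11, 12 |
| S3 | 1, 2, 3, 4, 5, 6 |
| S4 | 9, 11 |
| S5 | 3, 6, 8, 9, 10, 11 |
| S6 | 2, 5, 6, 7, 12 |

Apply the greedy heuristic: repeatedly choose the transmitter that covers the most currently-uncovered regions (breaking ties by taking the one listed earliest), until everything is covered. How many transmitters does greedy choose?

Greedy: pick S2 (covers 7 new) → pick S3 (covers 3 new) → pick S1 (covers 2 new). Total picks: 3.
(The true minimum cover uses only 2 transmitters, so greedy is not optimal here.)

3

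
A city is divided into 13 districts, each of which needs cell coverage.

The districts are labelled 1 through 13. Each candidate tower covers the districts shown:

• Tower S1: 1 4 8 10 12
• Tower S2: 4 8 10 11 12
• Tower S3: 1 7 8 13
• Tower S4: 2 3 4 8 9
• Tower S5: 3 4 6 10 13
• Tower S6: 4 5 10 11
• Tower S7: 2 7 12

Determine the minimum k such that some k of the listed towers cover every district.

S1 and S3 and S4 and S5 and S6 together: S1 ∪ S3 ∪ S4 ∪ S5 ∪ S6 = {1, 2, 3, 4, 5, 6, 7, 8, 9, 10, 11, 12, 13} — every district is covered.
No 4 of the 7 towers cover everything (all 35 combinations miss at least one district), so 5 is optimal.

5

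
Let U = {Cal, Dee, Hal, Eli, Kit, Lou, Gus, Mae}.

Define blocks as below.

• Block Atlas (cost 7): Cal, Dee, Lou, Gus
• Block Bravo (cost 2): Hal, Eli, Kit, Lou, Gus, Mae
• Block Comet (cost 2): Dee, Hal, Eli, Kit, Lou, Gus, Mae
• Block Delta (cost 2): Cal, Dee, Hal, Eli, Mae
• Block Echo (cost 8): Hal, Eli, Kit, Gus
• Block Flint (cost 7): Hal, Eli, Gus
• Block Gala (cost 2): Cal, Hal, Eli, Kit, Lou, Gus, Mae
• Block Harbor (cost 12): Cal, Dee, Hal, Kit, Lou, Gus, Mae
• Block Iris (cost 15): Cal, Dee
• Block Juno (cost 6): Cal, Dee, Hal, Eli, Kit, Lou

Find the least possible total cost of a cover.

4

Bravo, Delta together cover every point (Bravo ∪ Delta = {Cal, Dee, Hal, Eli, Kit, Lou, Gus, Mae}); total cost 2 + 2 = 4.
No covering selection has total cost below 4.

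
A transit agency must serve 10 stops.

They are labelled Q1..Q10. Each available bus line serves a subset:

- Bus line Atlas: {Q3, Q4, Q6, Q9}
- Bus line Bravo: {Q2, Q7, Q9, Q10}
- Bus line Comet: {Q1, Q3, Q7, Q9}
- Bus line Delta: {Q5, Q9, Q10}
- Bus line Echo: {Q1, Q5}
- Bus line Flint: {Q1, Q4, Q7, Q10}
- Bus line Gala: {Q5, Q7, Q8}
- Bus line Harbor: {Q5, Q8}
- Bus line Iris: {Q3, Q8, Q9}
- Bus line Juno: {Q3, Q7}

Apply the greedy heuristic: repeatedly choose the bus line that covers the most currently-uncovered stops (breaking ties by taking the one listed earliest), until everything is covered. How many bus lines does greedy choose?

Greedy: pick Atlas (covers 4 new) → pick Bravo (covers 3 new) → pick Echo (covers 2 new) → pick Gala (covers 1 new). Total picks: 4.

4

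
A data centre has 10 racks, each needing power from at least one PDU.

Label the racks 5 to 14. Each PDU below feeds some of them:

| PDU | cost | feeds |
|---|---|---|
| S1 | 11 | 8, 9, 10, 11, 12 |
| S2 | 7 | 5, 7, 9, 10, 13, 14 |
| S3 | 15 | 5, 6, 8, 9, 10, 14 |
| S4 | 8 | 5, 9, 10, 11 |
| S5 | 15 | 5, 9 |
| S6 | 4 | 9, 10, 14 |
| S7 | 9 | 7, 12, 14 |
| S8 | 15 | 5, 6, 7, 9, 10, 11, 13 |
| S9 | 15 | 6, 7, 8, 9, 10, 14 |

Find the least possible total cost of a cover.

S1, S6, S8 together cover every rack (S1 ∪ S6 ∪ S8 = {5, 6, 7, 8, 9, 10, 11, 12, 13, 14}); total cost 11 + 4 + 15 = 30.
The greedy pick S2, S1, S3 costs 33; no covering selection beats 30.

30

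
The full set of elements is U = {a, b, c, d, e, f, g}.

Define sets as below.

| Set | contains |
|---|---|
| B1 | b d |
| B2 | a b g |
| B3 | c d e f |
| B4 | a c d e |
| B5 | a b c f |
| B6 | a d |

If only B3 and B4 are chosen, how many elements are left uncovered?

2

Union of B3, B4 = {a, c, d, e, f}.
Not covered: b, g — 2 elements.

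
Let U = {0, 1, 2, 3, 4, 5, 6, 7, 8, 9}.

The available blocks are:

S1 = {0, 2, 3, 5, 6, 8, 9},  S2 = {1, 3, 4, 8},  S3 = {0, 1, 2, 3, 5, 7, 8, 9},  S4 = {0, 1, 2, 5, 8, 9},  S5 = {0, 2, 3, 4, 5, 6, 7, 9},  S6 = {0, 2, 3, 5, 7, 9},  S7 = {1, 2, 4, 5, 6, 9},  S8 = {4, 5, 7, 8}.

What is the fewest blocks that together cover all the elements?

S4 and S5 together: S4 ∪ S5 = {0, 1, 2, 3, 4, 5, 6, 7, 8, 9} — every element is covered.
No single block has all 10 elements (the largest, S3, has 8), so 2 is optimal.

2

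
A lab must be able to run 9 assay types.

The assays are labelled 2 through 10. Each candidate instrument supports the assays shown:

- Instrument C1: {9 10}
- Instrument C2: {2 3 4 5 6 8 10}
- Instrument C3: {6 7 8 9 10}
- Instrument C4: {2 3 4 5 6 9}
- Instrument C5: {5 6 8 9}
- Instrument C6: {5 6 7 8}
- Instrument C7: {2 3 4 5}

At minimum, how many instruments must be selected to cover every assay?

2

C2 and C3 together: C2 ∪ C3 = {2, 3, 4, 5, 6, 7, 8, 9, 10} — every assay is covered.
No single instrument has all 9 assays (the largest, C2, has 7), so 2 is optimal.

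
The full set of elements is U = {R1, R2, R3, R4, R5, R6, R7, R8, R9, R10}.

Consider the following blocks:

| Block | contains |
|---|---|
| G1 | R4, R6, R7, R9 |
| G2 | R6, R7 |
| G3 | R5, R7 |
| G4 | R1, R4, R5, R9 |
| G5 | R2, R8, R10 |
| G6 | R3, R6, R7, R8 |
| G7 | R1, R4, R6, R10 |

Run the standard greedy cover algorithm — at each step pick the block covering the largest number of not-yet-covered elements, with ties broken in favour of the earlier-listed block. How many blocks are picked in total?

Greedy: pick G1 (covers 4 new) → pick G5 (covers 3 new) → pick G4 (covers 2 new) → pick G6 (covers 1 new). Total picks: 4.
(The true minimum cover uses only 3 blocks, so greedy is not optimal here.)

4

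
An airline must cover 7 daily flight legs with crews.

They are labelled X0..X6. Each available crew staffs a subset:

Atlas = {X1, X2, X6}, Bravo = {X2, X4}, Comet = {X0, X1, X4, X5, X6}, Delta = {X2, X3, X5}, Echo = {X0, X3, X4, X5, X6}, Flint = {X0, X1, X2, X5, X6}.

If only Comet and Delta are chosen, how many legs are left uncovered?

0

Union of Comet, Delta = {X0, X1, X2, X3, X4, X5, X6} — that's every leg, so 0 are uncovered.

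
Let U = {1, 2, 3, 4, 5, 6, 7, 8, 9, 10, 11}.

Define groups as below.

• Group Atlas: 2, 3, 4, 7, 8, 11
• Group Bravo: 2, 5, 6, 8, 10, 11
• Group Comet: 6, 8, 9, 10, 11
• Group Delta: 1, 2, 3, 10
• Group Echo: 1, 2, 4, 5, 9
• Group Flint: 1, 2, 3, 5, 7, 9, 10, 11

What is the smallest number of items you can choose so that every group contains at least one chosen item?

H = {2, 9} meets every group (each contains at least one member of H), and |H| = 2.
No single item lies in every group, so at least 2 are needed and 2 is optimal.

2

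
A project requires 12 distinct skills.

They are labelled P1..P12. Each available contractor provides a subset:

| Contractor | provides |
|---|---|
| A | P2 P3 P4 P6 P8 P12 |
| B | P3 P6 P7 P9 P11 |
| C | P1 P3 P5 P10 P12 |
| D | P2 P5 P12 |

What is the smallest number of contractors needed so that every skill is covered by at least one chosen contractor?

3

Take {A, B, C}. Their union is {P1, P2, P3, P4, P5, P6, P7, P8, P9, P10, P11, P12}, which is all 12 skills.
Only C contains P1, so C is forced; the remaining 7 skills need at least 2 more contractors (each remaining contractor adds at most 4) — so at least 3 contractors are needed, and 3 is optimal.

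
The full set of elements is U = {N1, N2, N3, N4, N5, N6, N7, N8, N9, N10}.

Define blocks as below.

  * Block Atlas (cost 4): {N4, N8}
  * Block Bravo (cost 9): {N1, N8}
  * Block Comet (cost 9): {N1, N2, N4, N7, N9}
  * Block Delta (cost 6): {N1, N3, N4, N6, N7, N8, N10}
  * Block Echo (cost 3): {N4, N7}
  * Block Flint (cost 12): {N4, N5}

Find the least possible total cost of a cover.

27

Comet, Delta, Flint together cover every element (Comet ∪ Delta ∪ Flint = {N1, N2, N3, N4, N5, N6, N7, N8, N9, N10}); total cost 9 + 6 + 12 = 27.
No covering selection has total cost below 27.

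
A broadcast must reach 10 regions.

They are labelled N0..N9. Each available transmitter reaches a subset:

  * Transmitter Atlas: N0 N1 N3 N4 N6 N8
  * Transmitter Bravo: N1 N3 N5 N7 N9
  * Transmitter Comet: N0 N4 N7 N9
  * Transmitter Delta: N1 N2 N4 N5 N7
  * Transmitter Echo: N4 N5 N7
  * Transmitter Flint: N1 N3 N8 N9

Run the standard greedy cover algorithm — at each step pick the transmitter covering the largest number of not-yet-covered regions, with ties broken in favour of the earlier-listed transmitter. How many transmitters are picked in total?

3

Greedy: pick Atlas (covers 6 new) → pick Bravo (covers 3 new) → pick Delta (covers 1 new). Total picks: 3.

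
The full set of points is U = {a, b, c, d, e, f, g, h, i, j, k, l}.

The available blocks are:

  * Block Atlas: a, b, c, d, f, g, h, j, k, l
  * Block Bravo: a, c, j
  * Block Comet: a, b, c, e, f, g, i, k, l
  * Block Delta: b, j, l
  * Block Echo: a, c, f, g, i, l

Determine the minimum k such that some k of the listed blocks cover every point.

2

Atlas and Comet cover everything between them: the union {a, b, c, d, e, f, g, h, i, j, k, l} is all of U.
No single block has all 12 points (the largest, Atlas, has 10), so 2 is optimal.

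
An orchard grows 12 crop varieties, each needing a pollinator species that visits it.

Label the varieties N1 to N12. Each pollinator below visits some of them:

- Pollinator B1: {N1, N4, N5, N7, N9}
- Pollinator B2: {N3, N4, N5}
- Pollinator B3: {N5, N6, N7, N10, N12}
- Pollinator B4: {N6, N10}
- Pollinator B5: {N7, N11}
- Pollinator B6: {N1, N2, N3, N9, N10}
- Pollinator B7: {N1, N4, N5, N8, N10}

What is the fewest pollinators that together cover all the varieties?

4

Take {B3, B5, B6, B7}. Their union is {N1, N2, N3, N4, N5, N6, N7, N8, N9, N10, N11, N12}, which is all 12 varieties.
Only B7 contains N8, so B7 is forced; the remaining 7 varieties need at least 3 more pollinators (each remaining pollinator adds at most 3) — so at least 4 pollinators are needed, and 4 is optimal.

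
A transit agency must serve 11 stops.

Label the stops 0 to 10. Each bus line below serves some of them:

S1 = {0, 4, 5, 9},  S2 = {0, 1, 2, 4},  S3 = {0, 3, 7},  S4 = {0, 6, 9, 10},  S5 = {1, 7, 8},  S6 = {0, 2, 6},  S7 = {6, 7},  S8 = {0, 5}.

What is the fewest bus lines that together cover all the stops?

S1 and S2 and S3 and S4 and S5 together: S1 ∪ S2 ∪ S3 ∪ S4 ∪ S5 = {0, 1, 2, 3, 4, 5, 6, 7, 8, 9, 10} — every stop is covered.
No 4 of the 8 bus lines cover everything (all 70 combinations miss at least one stop), so 5 is optimal.

5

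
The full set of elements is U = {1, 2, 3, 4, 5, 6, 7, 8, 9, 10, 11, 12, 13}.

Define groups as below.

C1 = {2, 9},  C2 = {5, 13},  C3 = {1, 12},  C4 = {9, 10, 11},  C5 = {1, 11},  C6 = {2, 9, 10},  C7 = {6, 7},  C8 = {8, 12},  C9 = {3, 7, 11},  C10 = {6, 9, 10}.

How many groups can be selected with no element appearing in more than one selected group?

C2, C5, C6, C7, C8 are pairwise disjoint (C2={5,13}; C5={1,11}; C6={2,9,10}; C7={6,7}; C8={8,12}).
Every remaining group overlaps one of these, and no 6 of the listed groups are pairwise disjoint, so 5 is the maximum.

5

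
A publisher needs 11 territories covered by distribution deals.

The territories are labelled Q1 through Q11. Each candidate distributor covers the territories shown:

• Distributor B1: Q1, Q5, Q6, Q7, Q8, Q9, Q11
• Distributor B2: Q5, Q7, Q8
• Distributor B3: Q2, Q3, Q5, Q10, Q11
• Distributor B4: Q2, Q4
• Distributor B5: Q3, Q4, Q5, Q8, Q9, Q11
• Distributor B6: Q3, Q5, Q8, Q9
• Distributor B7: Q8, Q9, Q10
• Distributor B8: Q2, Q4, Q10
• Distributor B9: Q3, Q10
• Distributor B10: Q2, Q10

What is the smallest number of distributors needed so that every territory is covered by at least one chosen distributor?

Take {B1, B5, B10}. Their union is {Q1, Q2, Q3, Q4, Q5, Q6, Q7, Q8, Q9, Q10, Q11}, which is all 11 territories.
Only B1 contains Q1, so B1 is forced; the remaining 4 territories need at least 2 more distributors (each remaining distributor adds at most 3) — so at least 3 distributors are needed, and 3 is optimal.

3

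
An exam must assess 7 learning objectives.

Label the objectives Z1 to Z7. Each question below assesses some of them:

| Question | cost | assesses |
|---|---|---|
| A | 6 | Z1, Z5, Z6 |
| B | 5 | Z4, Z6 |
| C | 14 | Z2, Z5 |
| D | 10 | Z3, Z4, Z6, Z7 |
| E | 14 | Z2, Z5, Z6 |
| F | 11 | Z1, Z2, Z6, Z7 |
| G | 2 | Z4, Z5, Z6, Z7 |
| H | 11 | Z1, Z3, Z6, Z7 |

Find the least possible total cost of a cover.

23

D, F, G together cover every objective (D ∪ F ∪ G = {Z1, Z2, Z3, Z4, Z5, Z6, Z7}); total cost 10 + 11 + 2 = 23.
No covering selection has total cost below 23.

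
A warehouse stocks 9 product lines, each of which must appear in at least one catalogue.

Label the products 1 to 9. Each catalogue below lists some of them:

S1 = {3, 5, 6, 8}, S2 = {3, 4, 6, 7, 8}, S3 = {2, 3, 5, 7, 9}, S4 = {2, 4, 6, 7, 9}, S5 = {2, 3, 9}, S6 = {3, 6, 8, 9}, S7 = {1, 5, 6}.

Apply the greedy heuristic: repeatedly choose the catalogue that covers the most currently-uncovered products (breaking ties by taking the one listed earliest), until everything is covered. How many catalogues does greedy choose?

3

Greedy: pick S2 (covers 5 new) → pick S3 (covers 3 new) → pick S7 (covers 1 new). Total picks: 3.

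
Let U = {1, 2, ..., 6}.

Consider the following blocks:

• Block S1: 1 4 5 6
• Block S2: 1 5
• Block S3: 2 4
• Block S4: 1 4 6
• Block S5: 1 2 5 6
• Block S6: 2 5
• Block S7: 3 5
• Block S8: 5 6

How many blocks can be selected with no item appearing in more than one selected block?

S4, S6 are pairwise disjoint (S4={1,4,6}; S6={2,5}).
Every remaining block overlaps one of these, and no 3 of the listed blocks are pairwise disjoint, so 2 is the maximum.

2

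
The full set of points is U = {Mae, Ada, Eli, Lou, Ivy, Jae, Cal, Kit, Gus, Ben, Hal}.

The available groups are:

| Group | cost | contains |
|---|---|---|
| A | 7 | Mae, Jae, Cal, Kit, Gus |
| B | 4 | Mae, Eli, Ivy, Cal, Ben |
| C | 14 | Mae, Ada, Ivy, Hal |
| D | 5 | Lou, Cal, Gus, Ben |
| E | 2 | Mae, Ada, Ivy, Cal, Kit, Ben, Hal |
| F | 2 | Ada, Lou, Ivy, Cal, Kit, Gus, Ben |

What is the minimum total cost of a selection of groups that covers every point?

15

A, B, E, F together cover every point (A ∪ B ∪ E ∪ F = {Mae, Ada, Eli, Lou, Ivy, Jae, Cal, Kit, Gus, Ben, Hal}); total cost 7 + 4 + 2 + 2 = 15.
No covering selection has total cost below 15.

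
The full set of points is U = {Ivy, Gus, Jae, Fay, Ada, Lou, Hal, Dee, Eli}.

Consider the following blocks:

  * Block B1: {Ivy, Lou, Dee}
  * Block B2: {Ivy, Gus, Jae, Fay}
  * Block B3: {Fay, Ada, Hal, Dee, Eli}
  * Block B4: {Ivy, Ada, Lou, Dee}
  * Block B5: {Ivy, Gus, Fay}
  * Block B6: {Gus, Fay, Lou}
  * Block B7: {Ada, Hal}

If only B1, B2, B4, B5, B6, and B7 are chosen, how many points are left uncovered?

1

Union of B1, B2, B4, B5, B6, B7 = {Ivy, Gus, Jae, Fay, Ada, Lou, Hal, Dee}.
Not covered: Eli — 1 point.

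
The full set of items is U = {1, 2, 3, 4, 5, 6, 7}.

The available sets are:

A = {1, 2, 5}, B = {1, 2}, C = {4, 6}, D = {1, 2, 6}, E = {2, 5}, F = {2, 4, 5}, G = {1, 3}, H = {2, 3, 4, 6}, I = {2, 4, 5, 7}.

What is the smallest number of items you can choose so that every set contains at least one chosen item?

The 3 items {2, 3, 6} hit every set.
The sets C, E, G are pairwise disjoint, so any hitting set needs a separate item for each — at least 3. Hence 3 is optimal.

3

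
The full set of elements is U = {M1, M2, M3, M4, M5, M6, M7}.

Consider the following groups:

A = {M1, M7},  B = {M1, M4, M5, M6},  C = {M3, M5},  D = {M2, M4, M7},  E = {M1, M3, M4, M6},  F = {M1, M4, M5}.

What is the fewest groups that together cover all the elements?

D, E, and F cover everything between them: the union {M1, M2, M3, M4, M5, M6, M7} is all of U.
Only D contains M2, so D is forced; the remaining 4 elements need at least 2 more groups (each remaining group adds at most 3) — so at least 3 groups are needed, and 3 is optimal.

3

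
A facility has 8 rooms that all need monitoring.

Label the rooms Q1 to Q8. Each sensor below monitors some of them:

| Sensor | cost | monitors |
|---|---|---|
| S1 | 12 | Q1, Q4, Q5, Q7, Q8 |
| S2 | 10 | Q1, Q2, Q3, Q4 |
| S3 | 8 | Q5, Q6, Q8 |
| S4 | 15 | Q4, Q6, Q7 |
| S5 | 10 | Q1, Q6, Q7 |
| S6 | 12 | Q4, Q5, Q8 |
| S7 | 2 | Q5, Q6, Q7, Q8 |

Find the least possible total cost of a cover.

S2, S7 together cover every room (S2 ∪ S7 = {Q1, Q2, Q3, Q4, Q5, Q6, Q7, Q8}); total cost 10 + 2 = 12.
No covering selection has total cost below 12.

12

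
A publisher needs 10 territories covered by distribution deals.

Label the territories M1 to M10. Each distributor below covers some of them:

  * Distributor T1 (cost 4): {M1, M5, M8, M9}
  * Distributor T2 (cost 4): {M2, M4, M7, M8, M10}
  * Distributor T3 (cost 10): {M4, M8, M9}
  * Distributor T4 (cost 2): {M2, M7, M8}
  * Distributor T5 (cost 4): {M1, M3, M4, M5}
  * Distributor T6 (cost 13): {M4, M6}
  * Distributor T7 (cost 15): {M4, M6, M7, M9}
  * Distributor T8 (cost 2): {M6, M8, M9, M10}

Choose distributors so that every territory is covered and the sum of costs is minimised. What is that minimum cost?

T4, T5, T8 together cover every territory (T4 ∪ T5 ∪ T8 = {M1, M2, M3, M4, M5, M6, M7, M8, M9, M10}); total cost 2 + 4 + 2 = 8.
No covering selection has total cost below 8.

8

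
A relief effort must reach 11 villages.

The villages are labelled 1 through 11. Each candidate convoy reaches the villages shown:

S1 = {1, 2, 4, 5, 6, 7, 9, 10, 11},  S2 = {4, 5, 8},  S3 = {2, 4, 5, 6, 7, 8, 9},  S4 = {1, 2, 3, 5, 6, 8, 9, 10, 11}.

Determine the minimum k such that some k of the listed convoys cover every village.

2

Take {S3, S4}. Their union is {1, 2, 3, 4, 5, 6, 7, 8, 9, 10, 11}, which is all 11 villages.
No single convoy has all 11 villages (the largest, S1, has 9), so 2 is optimal.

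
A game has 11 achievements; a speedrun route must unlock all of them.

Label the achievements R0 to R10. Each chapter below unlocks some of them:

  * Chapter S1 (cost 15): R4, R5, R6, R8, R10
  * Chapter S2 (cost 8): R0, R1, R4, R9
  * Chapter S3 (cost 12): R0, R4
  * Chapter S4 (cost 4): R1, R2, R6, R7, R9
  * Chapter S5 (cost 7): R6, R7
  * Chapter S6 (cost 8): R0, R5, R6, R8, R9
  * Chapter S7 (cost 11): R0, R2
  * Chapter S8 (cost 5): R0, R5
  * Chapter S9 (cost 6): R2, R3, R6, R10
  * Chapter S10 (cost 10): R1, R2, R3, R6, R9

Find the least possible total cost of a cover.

S2, S4, S6, S9 together cover every achievement (S2 ∪ S4 ∪ S6 ∪ S9 = {R0, R1, R2, R3, R4, R5, R6, R7, R8, R9, R10}); total cost 8 + 4 + 8 + 6 = 26.
The greedy pick S4, S8, S9, S1 costs 30; no covering selection beats 26.

26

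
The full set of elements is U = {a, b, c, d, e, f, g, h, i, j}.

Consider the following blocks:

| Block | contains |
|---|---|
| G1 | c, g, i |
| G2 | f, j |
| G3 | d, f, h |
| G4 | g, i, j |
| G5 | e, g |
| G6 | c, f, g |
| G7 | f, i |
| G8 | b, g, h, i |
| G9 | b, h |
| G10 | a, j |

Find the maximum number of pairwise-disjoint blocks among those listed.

G5, G7, G9, G10 are pairwise disjoint (G5={e,g}; G7={f,i}; G9={b,h}; G10={a,j}).
Every remaining block overlaps one of these, and no 5 of the listed blocks are pairwise disjoint, so 4 is the maximum.

4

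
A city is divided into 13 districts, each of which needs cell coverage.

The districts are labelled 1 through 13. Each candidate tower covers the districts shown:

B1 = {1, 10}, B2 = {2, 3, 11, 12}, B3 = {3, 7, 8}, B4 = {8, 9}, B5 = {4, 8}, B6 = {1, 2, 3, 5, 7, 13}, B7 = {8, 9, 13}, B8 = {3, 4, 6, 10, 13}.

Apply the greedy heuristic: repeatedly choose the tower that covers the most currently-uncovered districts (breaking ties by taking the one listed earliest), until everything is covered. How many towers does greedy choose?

4

Greedy: pick B6 (covers 6 new) → pick B8 (covers 3 new) → pick B2 (covers 2 new) → pick B4 (covers 2 new). Total picks: 4.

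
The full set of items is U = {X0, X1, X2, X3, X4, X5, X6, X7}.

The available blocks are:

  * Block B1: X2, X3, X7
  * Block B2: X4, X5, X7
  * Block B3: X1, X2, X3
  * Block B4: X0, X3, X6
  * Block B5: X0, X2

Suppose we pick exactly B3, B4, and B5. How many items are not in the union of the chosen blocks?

3

Union of B3, B4, B5 = {X0, X1, X2, X3, X6}.
Not covered: X4, X5, X7 — 3 items.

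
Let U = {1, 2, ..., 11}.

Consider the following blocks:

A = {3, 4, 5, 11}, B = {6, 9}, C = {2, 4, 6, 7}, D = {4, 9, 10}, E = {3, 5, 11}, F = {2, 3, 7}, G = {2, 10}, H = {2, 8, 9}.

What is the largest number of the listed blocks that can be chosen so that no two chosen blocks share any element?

3

A, B, G are pairwise disjoint (A={3,4,5,11}; B={6,9}; G={2,10}).
Every remaining block overlaps one of these, and no 4 of the listed blocks are pairwise disjoint, so 3 is the maximum.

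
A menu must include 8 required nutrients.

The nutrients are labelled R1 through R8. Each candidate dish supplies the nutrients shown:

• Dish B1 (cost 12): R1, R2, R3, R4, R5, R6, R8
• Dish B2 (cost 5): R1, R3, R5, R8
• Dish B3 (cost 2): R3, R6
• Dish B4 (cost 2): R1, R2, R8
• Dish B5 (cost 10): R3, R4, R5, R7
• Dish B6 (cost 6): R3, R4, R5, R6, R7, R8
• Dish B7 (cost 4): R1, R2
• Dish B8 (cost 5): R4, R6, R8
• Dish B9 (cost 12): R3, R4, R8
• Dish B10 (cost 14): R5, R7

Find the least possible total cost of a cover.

B4, B6 together cover every nutrient (B4 ∪ B6 = {R1, R2, R3, R4, R5, R6, R7, R8}); total cost 2 + 6 = 8.
The greedy pick B4, B3, B6 costs 10; no covering selection beats 8.

8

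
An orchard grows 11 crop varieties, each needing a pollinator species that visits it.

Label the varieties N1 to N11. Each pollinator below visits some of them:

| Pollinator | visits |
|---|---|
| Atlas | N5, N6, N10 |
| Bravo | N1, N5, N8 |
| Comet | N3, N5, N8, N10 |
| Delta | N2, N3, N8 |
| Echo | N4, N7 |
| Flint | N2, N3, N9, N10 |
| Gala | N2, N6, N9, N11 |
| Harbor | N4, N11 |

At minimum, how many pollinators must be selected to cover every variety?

4

Take {Bravo, Echo, Flint, Gala}. Their union is {N1, N2, N3, N4, N5, N6, N7, N8, N9, N10, N11}, which is all 11 varieties.
Only Echo contains N7, so Echo is forced; the remaining 9 varieties need at least 3 more pollinators (each remaining pollinator adds at most 4) — so at least 4 pollinators are needed, and 4 is optimal.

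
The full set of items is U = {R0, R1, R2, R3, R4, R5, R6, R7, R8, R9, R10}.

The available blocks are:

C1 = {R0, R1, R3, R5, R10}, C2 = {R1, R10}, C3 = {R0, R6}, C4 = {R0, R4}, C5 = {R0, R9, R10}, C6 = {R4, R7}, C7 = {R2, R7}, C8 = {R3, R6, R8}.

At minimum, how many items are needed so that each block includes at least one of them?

4

Take H = {R0, R1, R7, R8}. Each listed block contains at least one of these, so H is a hitting set of size 4.
The blocks C2, C4, C7, C8 are pairwise disjoint, so any hitting set needs a separate item for each — at least 4. Hence 4 is optimal.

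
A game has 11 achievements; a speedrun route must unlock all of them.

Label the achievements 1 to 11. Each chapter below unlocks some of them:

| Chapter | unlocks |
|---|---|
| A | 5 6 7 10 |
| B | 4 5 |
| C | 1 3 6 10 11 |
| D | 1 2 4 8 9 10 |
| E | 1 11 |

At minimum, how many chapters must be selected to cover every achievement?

A and C and D together: A ∪ C ∪ D = {1, 2, 3, 4, 5, 6, 7, 8, 9, 10, 11} — every achievement is covered.
Only D contains 2, so D is forced; the remaining 5 achievements need at least 2 more chapters (each remaining chapter adds at most 3) — so at least 3 chapters are needed, and 3 is optimal.

3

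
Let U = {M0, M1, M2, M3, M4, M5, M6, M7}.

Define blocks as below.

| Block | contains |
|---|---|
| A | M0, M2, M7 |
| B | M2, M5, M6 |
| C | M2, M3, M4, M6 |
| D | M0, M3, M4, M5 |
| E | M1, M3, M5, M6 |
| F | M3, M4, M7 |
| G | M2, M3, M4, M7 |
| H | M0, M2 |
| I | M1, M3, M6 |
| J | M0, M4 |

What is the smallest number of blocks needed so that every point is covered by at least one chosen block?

A and E and G together: A ∪ E ∪ G = {M0, M1, M2, M3, M4, M5, M6, M7} — every point is covered.
No 2 of the 10 blocks cover everything (all 45 combinations miss at least one point), so 3 is optimal.

3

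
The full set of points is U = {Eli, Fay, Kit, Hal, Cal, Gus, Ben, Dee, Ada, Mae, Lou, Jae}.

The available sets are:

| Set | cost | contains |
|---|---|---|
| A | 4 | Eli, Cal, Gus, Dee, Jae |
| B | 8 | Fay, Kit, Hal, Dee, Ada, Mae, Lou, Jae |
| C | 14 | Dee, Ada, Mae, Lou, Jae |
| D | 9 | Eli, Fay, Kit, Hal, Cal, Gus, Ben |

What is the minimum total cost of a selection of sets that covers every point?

B, D together cover every point (B ∪ D = {Eli, Fay, Kit, Hal, Cal, Gus, Ben, Dee, Ada, Mae, Lou, Jae}); total cost 8 + 9 = 17.
The greedy pick A, B, D costs 21; no covering selection beats 17.

17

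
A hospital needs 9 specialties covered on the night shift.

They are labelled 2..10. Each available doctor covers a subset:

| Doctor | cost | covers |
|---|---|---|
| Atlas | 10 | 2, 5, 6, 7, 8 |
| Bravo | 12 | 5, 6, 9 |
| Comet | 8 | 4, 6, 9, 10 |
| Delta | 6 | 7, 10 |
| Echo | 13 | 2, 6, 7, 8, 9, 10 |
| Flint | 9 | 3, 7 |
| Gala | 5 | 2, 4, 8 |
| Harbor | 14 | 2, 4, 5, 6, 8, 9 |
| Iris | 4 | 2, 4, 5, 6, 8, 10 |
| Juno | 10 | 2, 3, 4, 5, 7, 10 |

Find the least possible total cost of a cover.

Comet, Flint, Iris together cover every specialty (Comet ∪ Flint ∪ Iris = {2, 3, 4, 5, 6, 7, 8, 9, 10}); total cost 8 + 9 + 4 = 21.
No covering selection has total cost below 21.

21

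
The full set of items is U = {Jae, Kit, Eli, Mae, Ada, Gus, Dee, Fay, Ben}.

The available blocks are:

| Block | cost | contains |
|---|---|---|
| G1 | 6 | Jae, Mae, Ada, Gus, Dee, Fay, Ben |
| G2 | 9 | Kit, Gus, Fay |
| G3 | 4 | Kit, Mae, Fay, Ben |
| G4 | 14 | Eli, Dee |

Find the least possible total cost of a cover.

24

G1, G3, G4 together cover every item (G1 ∪ G3 ∪ G4 = {Jae, Kit, Eli, Mae, Ada, Gus, Dee, Fay, Ben}); total cost 6 + 4 + 14 = 24.
No covering selection has total cost below 24.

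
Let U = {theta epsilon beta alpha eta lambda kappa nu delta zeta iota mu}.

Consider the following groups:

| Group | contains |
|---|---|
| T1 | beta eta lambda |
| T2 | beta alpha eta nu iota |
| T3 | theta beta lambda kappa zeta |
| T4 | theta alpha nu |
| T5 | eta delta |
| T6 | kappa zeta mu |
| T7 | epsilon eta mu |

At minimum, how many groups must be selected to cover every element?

T2 and T3 and T5 and T7 together: T2 ∪ T3 ∪ T5 ∪ T7 = {theta, epsilon, beta, alpha, eta, lambda, kappa, nu, delta, zeta, iota, mu} — every element is covered.
No 3 of the 7 groups cover everything (all 35 combinations miss at least one element), so 4 is optimal.

4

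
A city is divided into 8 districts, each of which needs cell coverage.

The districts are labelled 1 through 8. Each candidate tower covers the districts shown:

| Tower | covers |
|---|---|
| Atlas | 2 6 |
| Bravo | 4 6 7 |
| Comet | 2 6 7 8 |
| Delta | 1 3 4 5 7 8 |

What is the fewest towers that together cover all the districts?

Atlas and Delta together: Atlas ∪ Delta = {1, 2, 3, 4, 5, 6, 7, 8} — every district is covered.
No single tower has all 8 districts (the largest, Delta, has 6), so 2 is optimal.

2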